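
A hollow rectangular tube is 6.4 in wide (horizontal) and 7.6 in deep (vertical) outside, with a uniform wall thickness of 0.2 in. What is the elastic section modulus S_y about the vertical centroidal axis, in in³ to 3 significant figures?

S_y ≈ 11.4 in³

Split into non-overlapping primitives; take the origin at the lower-left of the bounding box.
Outer rectangle: 6.4 × 7.6, A = 48.64 in², x = 3.2 in, Ī = 166.02 in⁴.
Inner void (subtracted): 6 × 7.2, A = 43.2 in², x = 3.2 in, Ī = 129.6 in⁴.
By symmetry the centroid is at mid-width, x̄ = 3.2 in.
All pieces are centred on the vertical centroidal axis, so I = ΣĪ (holes subtracted) = 36.425 in⁴.
Extreme fibre distance c = 3.2 in; S = I/c = 11.383 in³.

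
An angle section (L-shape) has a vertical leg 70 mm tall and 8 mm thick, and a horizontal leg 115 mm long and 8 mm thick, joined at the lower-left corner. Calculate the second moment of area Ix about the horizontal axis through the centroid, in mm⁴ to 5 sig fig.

Decompose the section into non-overlapping parts with the origin at the bottom-left of its bounding rectangle.
Vertical leg: 8 × 70, A = 560 mm², y = 35 mm, Ī = 228666.7 mm⁴.
Horizontal leg (remainder): 107 × 8, A = 856 mm², y = 4 mm, Ī = 4565.333 mm⁴.
Centroid: ȳ = ΣA·y / ΣA = 16.25989 mm.
Transfer each piece to the horizontal axis through the centroid using Ī + A·d² with d = y − 16.25989:
  vertical leg: d = 18.74011 mm → contributes +425334.1 mm⁴
  horizontal leg (remainder): d = -12.25989 mm → contributes +133226.3 mm⁴
Total I = 558560.4 mm⁴.

Ix ≈ 5.5856 × 10⁵ mm⁴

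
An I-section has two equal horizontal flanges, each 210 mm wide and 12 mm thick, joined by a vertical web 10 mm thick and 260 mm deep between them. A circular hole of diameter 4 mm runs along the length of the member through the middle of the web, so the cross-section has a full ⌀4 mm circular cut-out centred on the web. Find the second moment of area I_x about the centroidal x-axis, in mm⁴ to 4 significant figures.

I_x ≈ 1.079 × 10⁸ mm⁴

Split into non-overlapping primitives; take the origin at the lower-left of the bounding box.
Bottom flange: 210 × 12, A = 2 520 mm², y = 6 mm, Ī = 30 240 mm⁴.
Web: 10 × 260, A = 2 600 mm², y = 142 mm, Ī = 14 646 667 mm⁴.
Top flange: 210 × 12, A = 2 520 mm², y = 278 mm, Ī = 30 240 mm⁴.
Hole (subtracted): ⌀4, A = 12.5664 mm², y = 142 mm, Ī = 12.5664 mm⁴.
By symmetry the centroid is at mid-height, ȳ = 142 mm.
Transfer each piece to the centroidal x-axis using Ī + A·d² with d = y − 142:
  bottom flange: d = -136 mm → contributes +46 640 160 mm⁴
  web: d = 0 mm → contributes +14 646 667 mm⁴
  top flange: d = 136 mm → contributes +46 640 160 mm⁴
  hole: d = 0 mm → contributes −12.5664 mm⁴
Total I = 107 926 974 mm⁴.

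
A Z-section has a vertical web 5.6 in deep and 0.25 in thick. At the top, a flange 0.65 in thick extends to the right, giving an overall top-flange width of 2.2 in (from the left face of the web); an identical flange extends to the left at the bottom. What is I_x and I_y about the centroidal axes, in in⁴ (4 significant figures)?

I_x ≈ 19.28 in⁴, I_y ≈ 3.878 in⁴

Treat the section as a set of non-overlapping primitives; coordinates are from the bounding-box lower-left.
Web: 0.25 × 5.6, A = 1.4 in², y = 2.8 in, Ī = 3.65867 in⁴.
Top flange (beyond web): 1.95 × 0.65, A = 1.2675 in², y = 5.275 in, Ī = 0.0446266 in⁴.
Bottom flange (beyond web): 1.95 × 0.65, A = 1.2675 in², y = 0.325 in, Ī = 0.0446266 in⁴.
Centroid: ȳ = ΣA·y / ΣA = 2.8 in.
Transfer each piece to the centroidal x-axis using Ī + A·d² with d = y − 2.8:
  web: d = 0 in → contributes +3.65867 in⁴
  top flange (beyond web): d = 2.475 in → contributes +7.80886 in⁴
  bottom flange (beyond web): d = -2.475 in → contributes +7.80886 in⁴
Total I = 19.2764 in⁴.
For the y-axis: x̄ = 2.075 in.
Repeating about the centroidal y-axis gives I_y = 3.87792 in⁴.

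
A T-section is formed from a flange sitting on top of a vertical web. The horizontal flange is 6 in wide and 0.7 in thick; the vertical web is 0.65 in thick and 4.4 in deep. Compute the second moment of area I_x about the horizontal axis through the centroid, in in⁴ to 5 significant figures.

Treat the section as a set of non-overlapping primitives; coordinates are from the bounding-box lower-left.
Flange: 6 × 0.7, A = 4.2 in², y = 4.75 in, Ī = 0.1715 in⁴.
Web: 0.65 × 4.4, A = 2.86 in², y = 2.2 in, Ī = 4.614133 in⁴.
Centroid: ȳ = ΣA·y / ΣA = 3.716997 in.
Transfer each piece to the horizontal axis through the centroid using Ī + A·d² with d = y − 3.716997:
  flange: d = 1.033003 in → contributes +4.653298 in⁴
  web: d = -1.516997 in → contributes +11.1958 in⁴
Total I = 15.84909 in⁴.

I_x ≈ 15.849 in⁴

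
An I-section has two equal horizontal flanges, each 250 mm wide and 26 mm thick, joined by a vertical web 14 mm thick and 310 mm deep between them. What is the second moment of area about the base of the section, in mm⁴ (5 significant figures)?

I_base ≈ 9.7048 × 10⁸ mm⁴

Break the section into simple shapes (no overlaps), measuring from the bottom-left corner of the bounding box.
Bottom flange: 250 × 26, A = 6 500 mm², y = 13 mm, Ī = 366166.7 mm⁴.
Web: 14 × 310, A = 4 340 mm², y = 181 mm, Ī = 34 756 167 mm⁴.
Top flange: 250 × 26, A = 6 500 mm², y = 349 mm, Ī = 366166.7 mm⁴.
Transfer each piece to the base of the section using Ī + A·d² with d = y − 0:
  bottom flange: d = 13 mm → contributes +1 464 667 mm⁴
  web: d = 181 mm → contributes +176 938 907 mm⁴
  top flange: d = 349 mm → contributes +792 072 667 mm⁴
Total I = 970 476 240 mm⁴.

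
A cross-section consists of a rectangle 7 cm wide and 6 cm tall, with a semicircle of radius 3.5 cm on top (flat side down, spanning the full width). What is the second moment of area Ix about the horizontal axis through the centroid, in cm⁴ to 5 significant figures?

Ix ≈ 407.97 cm⁴

Treat the section as a set of non-overlapping primitives; coordinates are from the bounding-box lower-left.
Rectangular body: 7 × 6, A = 42 cm², y = 3 cm, Ī = 126 cm⁴.
Semicircular cap: semicircle r = 3.5, A = 19.24226 cm², y = 7.485446 cm, Ī = 16.4704 cm⁴.
Centroid: ȳ = ΣA·y / ΣA = 4.409323 cm.
Transfer each piece to the horizontal axis through the centroid using Ī + A·d² with d = y − 4.409323:
  rectangular body: d = -1.409323 cm → contributes +209.42 cm⁴
  semicircular cap: d = 3.076123 cm → contributes +198.5509 cm⁴
Total I = 407.9709 cm⁴.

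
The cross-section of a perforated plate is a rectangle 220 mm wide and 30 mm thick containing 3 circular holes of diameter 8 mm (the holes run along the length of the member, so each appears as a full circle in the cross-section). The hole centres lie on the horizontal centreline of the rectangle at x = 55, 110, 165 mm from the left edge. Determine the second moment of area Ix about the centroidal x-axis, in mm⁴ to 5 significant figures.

Ix ≈ 4.9440 × 10⁵ mm⁴

Decompose the section into non-overlapping parts with the origin at the bottom-left of its bounding rectangle.
Plate: 220 × 30, A = 6 600 mm², y = 15 mm, Ī = 495 000 mm⁴.
Hole 1 (subtracted): ⌀8, A = 50.26548 mm², y = 15 mm, Ī = 201.0619 mm⁴.
Hole 2 (subtracted): ⌀8, A = 50.26548 mm², y = 15 mm, Ī = 201.0619 mm⁴.
Hole 3 (subtracted): ⌀8, A = 50.26548 mm², y = 15 mm, Ī = 201.0619 mm⁴.
By symmetry the centroid is at mid-height, ȳ = 15 mm.
All pieces are centred on the centroidal x-axis, so I = ΣĪ (holes subtracted) = 494396.8 mm⁴.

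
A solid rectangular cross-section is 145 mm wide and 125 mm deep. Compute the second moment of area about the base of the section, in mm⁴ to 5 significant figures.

I_base ≈ 9.4401 × 10⁷ mm⁴

The section: 145 × 125, A = 18 125 mm², y = 62.5 mm, Ī = 23 600 260 mm⁴.
Transfer it to the base of the section using Ī + A·d² with d = y − 0:
  the section: d = 62.5 mm → contributes +94 401 042 mm⁴
Total I = 94 401 042 mm⁴.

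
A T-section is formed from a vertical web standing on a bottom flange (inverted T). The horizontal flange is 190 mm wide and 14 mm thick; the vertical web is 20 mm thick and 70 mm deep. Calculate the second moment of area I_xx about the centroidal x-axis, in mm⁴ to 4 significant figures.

Break the section into simple shapes (no overlaps), measuring from the bottom-left corner of the bounding box.
Flange: 190 × 14, A = 2 660 mm², y = 7 mm, Ī = 43446.7 mm⁴.
Web: 20 × 70, A = 1 400 mm², y = 49 mm, Ī = 571 667 mm⁴.
Centroid: ȳ = ΣA·y / ΣA = 21.4828 mm.
Transfer each piece to the centroidal x-axis using Ī + A·d² with d = y − 21.4828:
  flange: d = -14.4828 mm → contributes +601 382 mm⁴
  web: d = 27.5172 mm → contributes +1 631 745 mm⁴
Total I = 2 233 127 mm⁴.

I_xx ≈ 2.233 × 10⁶ mm⁴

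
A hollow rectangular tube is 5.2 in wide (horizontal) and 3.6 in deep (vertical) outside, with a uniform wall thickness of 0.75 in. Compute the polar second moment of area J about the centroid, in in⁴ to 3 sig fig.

Treat the section as a set of non-overlapping primitives; coordinates are from the bounding-box lower-left.
Outer rectangle: 5.2 × 3.6, A = 18.72 in², y = 1.8 in, Ī = 20.218 in⁴.
Inner void (subtracted): 3.7 × 2.1, A = 7.77 in², y = 1.8 in, Ī = 2.8555 in⁴.
By symmetry the centroid is at mid-height, ȳ = 1.8 in.
All pieces are centred on the centroidal x-axis, so I = ΣĪ (holes subtracted) = 17.362 in⁴.
Repeating about the centroidal y-axis gives I_y = 33.318 in⁴.
Polar second moment: J = I_x + I_y = 50.68 in⁴.

J ≈ 50.7 in⁴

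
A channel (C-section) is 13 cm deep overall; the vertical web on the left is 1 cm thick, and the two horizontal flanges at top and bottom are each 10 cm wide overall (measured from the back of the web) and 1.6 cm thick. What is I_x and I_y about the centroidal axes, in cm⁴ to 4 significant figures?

I_x ≈ 1125 cm⁴, I_y ≈ 419.4 cm⁴

Decompose the section into non-overlapping parts with the origin at the bottom-left of its bounding rectangle.
Web: 1 × 13, A = 13 cm², y = 6.5 cm, Ī = 183.083 cm⁴.
Top flange (beyond web): 9 × 1.6, A = 14.4 cm², y = 12.2 cm, Ī = 3.072 cm⁴.
Bottom flange (beyond web): 9 × 1.6, A = 14.4 cm², y = 0.8 cm, Ī = 3.072 cm⁴.
By symmetry the centroid is at mid-height, ȳ = 6.5 cm.
Transfer each piece to the centroidal x-axis using Ī + A·d² with d = y − 6.5:
  web: d = 0 cm → contributes +183.083 cm⁴
  top flange (beyond web): d = 5.7 cm → contributes +470.928 cm⁴
  bottom flange (beyond web): d = -5.7 cm → contributes +470.928 cm⁴
Total I = 1124.94 cm⁴.
For the y-axis: x̄ = 3.94498 cm.
Repeating about the centroidal y-axis gives I_y = 419.407 cm⁴.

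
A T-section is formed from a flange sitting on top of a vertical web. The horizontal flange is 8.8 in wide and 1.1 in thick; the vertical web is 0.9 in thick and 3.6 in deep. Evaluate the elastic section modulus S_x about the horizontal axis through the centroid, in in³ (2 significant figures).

S_x ≈ 5.0 in³

Split into non-overlapping primitives; take the origin at the lower-left of the bounding box.
Flange: 8.8 × 1.1, A = 9.68 in², y = 4.15 in, Ī = 0.9761 in⁴.
Web: 0.9 × 3.6, A = 3.24 in², y = 1.8 in, Ī = 3.499 in⁴.
Centroid: ȳ = ΣA·y / ΣA = 3.561 in.
Transfer each piece to the horizontal axis through the centroid using Ī + A·d² with d = y − 3.561:
  flange: d = 0.5893 in → contributes +4.338 in⁴
  web: d = -1.761 in → contributes +13.54 in⁴
Total I = 17.88 in⁴.
Extreme fibre distance c = 3.561 in; S = I/c = 5.022 in³.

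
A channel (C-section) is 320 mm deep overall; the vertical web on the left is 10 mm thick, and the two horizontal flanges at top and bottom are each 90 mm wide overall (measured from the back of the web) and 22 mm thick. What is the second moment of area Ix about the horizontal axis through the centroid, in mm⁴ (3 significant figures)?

Split into non-overlapping primitives; take the origin at the lower-left of the bounding box.
Web: 10 × 320, A = 3 200 mm², y = 160 mm, Ī = 27 306 667 mm⁴.
Top flange (beyond web): 80 × 22, A = 1 760 mm², y = 309 mm, Ī = 70 987 mm⁴.
Bottom flange (beyond web): 80 × 22, A = 1 760 mm², y = 11 mm, Ī = 70 987 mm⁴.
By symmetry the centroid is at mid-height, ȳ = 160 mm.
Transfer each piece to the horizontal axis through the centroid using Ī + A·d² with d = y − 160:
  web: d = 0 mm → contributes +27 306 667 mm⁴
  top flange (beyond web): d = 149 mm → contributes +39 144 747 mm⁴
  bottom flange (beyond web): d = -149 mm → contributes +39 144 747 mm⁴
Total I = 105 596 160 mm⁴.

Ix ≈ 1.06 × 10⁸ mm⁴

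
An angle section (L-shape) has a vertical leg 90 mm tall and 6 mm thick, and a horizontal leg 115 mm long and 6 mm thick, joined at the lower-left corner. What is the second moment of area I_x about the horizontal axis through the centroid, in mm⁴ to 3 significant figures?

Split into non-overlapping primitives; take the origin at the lower-left of the bounding box.
Vertical leg: 6 × 90, A = 540 mm², y = 45 mm, Ī = 364 500 mm⁴.
Horizontal leg (remainder): 109 × 6, A = 654 mm², y = 3 mm, Ī = 1 962 mm⁴.
Centroid: ȳ = ΣA·y / ΣA = 21.995 mm.
Transfer each piece to the horizontal axis through the centroid using Ī + A·d² with d = y − 21.995:
  vertical leg: d = 23.005 mm → contributes +650 285 mm⁴
  horizontal leg (remainder): d = -18.995 mm → contributes +237 931 mm⁴
Total I = 888 216 mm⁴.

I_x ≈ 8.88 × 10⁵ mm⁴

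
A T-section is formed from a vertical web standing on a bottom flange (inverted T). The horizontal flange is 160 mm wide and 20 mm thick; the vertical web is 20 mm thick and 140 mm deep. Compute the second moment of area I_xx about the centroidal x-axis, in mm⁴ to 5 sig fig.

I_xx ≈ 1.4237 × 10⁷ mm⁴

Treat the section as a set of non-overlapping primitives; coordinates are from the bounding-box lower-left.
Flange: 160 × 20, A = 3 200 mm², y = 10 mm, Ī = 106666.7 mm⁴.
Web: 20 × 140, A = 2 800 mm², y = 90 mm, Ī = 4 573 333 mm⁴.
Centroid: ȳ = ΣA·y / ΣA = 47.33333 mm.
Transfer each piece to the centroidal x-axis using Ī + A·d² with d = y − 47.33333:
  flange: d = -37.33333 mm → contributes +4 566 756 mm⁴
  web: d = 42.66667 mm → contributes +9 670 578 mm⁴
Total I = 14 237 333 mm⁴.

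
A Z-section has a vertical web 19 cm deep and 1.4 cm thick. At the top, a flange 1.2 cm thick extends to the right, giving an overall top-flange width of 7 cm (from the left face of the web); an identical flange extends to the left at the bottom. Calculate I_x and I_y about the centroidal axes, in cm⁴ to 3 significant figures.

I_x ≈ 1870 cm⁴, I_y ≈ 204 cm⁴

Treat the section as a set of non-overlapping primitives; coordinates are from the bounding-box lower-left.
Web: 1.4 × 19, A = 26.6 cm², y = 9.5 cm, Ī = 800.22 cm⁴.
Top flange (beyond web): 5.6 × 1.2, A = 6.72 cm², y = 18.4 cm, Ī = 0.8064 cm⁴.
Bottom flange (beyond web): 5.6 × 1.2, A = 6.72 cm², y = 0.6 cm, Ī = 0.8064 cm⁴.
Centroid: ȳ = ΣA·y / ΣA = 9.5 cm.
Transfer each piece to the centroidal x-axis using Ī + A·d² with d = y − 9.5:
  web: d = 0 cm → contributes +800.22 cm⁴
  top flange (beyond web): d = 8.9 cm → contributes +533.1 cm⁴
  bottom flange (beyond web): d = -8.9 cm → contributes +533.1 cm⁴
Total I = 1866.4 cm⁴.
For the y-axis: x̄ = 6.3 cm.
Repeating about the centroidal y-axis gives I_y = 204.11 cm⁴.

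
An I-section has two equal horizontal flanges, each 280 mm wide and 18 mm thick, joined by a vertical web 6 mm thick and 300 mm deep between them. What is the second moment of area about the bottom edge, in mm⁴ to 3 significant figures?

I_base ≈ 6.04 × 10⁸ mm⁴

Treat the section as a set of non-overlapping primitives; coordinates are from the bounding-box lower-left.
Bottom flange: 280 × 18, A = 5 040 mm², y = 9 mm, Ī = 136 080 mm⁴.
Web: 6 × 300, A = 1 800 mm², y = 168 mm, Ī = 13 500 000 mm⁴.
Top flange: 280 × 18, A = 5 040 mm², y = 327 mm, Ī = 136 080 mm⁴.
Transfer each piece to a horizontal axis along the bottom face using Ī + A·d² with d = y − 0:
  bottom flange: d = 9 mm → contributes +544 320 mm⁴
  web: d = 168 mm → contributes +64 303 200 mm⁴
  top flange: d = 327 mm → contributes +539 058 240 mm⁴
Total I = 603 905 760 mm⁴.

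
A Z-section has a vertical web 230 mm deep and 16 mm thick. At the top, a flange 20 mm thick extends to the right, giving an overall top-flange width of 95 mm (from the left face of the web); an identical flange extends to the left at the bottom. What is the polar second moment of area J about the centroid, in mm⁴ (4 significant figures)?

Break the section into simple shapes (no overlaps), measuring from the bottom-left corner of the bounding box.
Web: 16 × 230, A = 3 680 mm², y = 115 mm, Ī = 16 222 667 mm⁴.
Top flange (beyond web): 79 × 20, A = 1 580 mm², y = 220 mm, Ī = 52666.7 mm⁴.
Bottom flange (beyond web): 79 × 20, A = 1 580 mm², y = 10 mm, Ī = 52666.7 mm⁴.
Centroid: ȳ = ΣA·y / ΣA = 115 mm.
Transfer each piece to the centroidal x-axis using Ī + A·d² with d = y − 115:
  web: d = 0 mm → contributes +16 222 667 mm⁴
  top flange (beyond web): d = 105 mm → contributes +17 472 167 mm⁴
  bottom flange (beyond web): d = -105 mm → contributes +17 472 167 mm⁴
Total I = 51 167 000 mm⁴.
For the y-axis: x̄ = 87 mm.
Repeating about the centroidal y-axis gives I_y = 8 851 720 mm⁴.
Polar second moment: J = I_x + I_y = 60 018 720 mm⁴.

J ≈ 6.002 × 10⁷ mm⁴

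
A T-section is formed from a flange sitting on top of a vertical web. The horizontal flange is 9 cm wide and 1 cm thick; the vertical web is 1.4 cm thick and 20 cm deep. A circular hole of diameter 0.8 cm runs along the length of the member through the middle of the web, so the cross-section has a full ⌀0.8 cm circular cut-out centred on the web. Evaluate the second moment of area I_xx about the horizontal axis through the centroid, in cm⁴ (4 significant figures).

I_xx ≈ 1682 cm⁴

Decompose the section into non-overlapping parts with the origin at the bottom-left of its bounding rectangle.
Flange: 9 × 1, A = 9 cm², y = 20.5 cm, Ī = 0.75 cm⁴.
Web: 1.4 × 20, A = 28 cm², y = 10 cm, Ī = 933.333 cm⁴.
Hole (subtracted): ⌀0.8, A = 0.502655 cm², y = 10 cm, Ī = 0.0201062 cm⁴.
Centroid: ȳ = ΣA·y / ΣA = 12.5892 cm.
Transfer each piece to the horizontal axis through the centroid using Ī + A·d² with d = y − 12.5892:
  flange: d = 7.91077 cm → contributes +563.973 cm⁴
  web: d = -2.58923 cm → contributes +1121.05 cm⁴
  hole: d = -2.58923 cm → contributes −3.38996 cm⁴
Total I = 1681.63 cm⁴.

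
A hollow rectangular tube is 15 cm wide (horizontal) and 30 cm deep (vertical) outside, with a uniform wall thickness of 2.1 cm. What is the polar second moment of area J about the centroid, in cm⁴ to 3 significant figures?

J ≈ 2.40 × 10⁴ cm⁴

Decompose the section into non-overlapping parts with the origin at the bottom-left of its bounding rectangle.
Outer rectangle: 15 × 30, A = 450 cm², y = 15 cm, Ī = 33 750 cm⁴.
Inner void (subtracted): 10.8 × 25.8, A = 278.64 cm², y = 15 cm, Ī = 15 456 cm⁴.
By symmetry the centroid is at mid-height, ȳ = 15 cm.
All pieces are centred on the centroidal x-axis, so I = ΣĪ (holes subtracted) = 18 294 cm⁴.
Repeating about the centroidal y-axis gives I_y = 5729.1 cm⁴.
Polar second moment: J = I_x + I_y = 24 023 cm⁴.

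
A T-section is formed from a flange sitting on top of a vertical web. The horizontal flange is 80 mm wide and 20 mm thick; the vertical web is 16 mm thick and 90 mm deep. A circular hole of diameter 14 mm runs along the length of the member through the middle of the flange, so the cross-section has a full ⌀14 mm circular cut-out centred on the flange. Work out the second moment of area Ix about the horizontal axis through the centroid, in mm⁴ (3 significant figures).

Break the section into simple shapes (no overlaps), measuring from the bottom-left corner of the bounding box.
Flange: 80 × 20, A = 1 600 mm², y = 100 mm, Ī = 53 333 mm⁴.
Web: 16 × 90, A = 1 440 mm², y = 45 mm, Ī = 972 000 mm⁴.
Hole (subtracted): ⌀14, A = 153.94 mm², y = 100 mm, Ī = 1885.7 mm⁴.
Centroid: ȳ = ΣA·y / ΣA = 72.558 mm.
Transfer each piece to the horizontal axis through the centroid using Ī + A·d² with d = y − 72.558:
  flange: d = 27.442 mm → contributes +1 258 256 mm⁴
  web: d = -27.558 mm → contributes +2 065 580 mm⁴
  hole: d = 27.442 mm → contributes −117 813 mm⁴
Total I = 3 206 022 mm⁴.

Ix ≈ 3.21 × 10⁶ mm⁴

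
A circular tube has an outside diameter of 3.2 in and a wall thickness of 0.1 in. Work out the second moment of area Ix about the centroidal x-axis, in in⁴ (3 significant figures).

Break the section into simple shapes (no overlaps), measuring from the bottom-left corner of the bounding box.
Outer circle: ⌀3.2, A = 8.0425 in², y = 1.6 in, Ī = 5.1472 in⁴.
Bore (subtracted): ⌀3, A = 7.0686 in², y = 1.6 in, Ī = 3.9761 in⁴.
By symmetry the centroid is at mid-height, ȳ = 1.6 in.
All pieces are centred on the centroidal x-axis, so I = ΣĪ (holes subtracted) = 1.1711 in⁴.

Ix ≈ 1.17 in⁴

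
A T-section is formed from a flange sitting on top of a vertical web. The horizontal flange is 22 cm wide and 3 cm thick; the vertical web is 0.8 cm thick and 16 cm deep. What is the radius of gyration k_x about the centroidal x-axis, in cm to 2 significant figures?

k_x ≈ 4.0 cm

Split into non-overlapping primitives; take the origin at the lower-left of the bounding box.
Flange: 22 × 3, A = 66 cm², y = 17.5 cm, Ī = 49.5 cm⁴.
Web: 0.8 × 16, A = 12.8 cm², y = 8 cm, Ī = 273.1 cm⁴.
Centroid: ȳ = ΣA·y / ΣA = 15.96 cm.
Transfer each piece to the centroidal x-axis using Ī + A·d² with d = y − 15.96:
  flange: d = 1.543 cm → contributes +206.7 cm⁴
  web: d = -7.957 cm → contributes +1 083 cm⁴
Total I = 1 290 cm⁴.
Radius of gyration: k = √(I/A) = √(1 290 / 78.8) = 4.046 cm.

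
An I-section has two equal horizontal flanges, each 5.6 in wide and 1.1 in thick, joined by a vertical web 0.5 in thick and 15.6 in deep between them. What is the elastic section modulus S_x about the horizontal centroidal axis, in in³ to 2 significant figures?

Break the section into simple shapes (no overlaps), measuring from the bottom-left corner of the bounding box.
Bottom flange: 5.6 × 1.1, A = 6.16 in², y = 0.55 in, Ī = 0.6211 in⁴.
Web: 0.5 × 15.6, A = 7.8 in², y = 8.9 in, Ī = 158.2 in⁴.
Top flange: 5.6 × 1.1, A = 6.16 in², y = 17.25 in, Ī = 0.6211 in⁴.
By symmetry the centroid is at mid-height, ȳ = 8.9 in.
Transfer each piece to the horizontal centroidal axis using Ī + A·d² with d = y − 8.9:
  bottom flange: d = -8.35 in → contributes +430.1 in⁴
  web: d = 0 in → contributes +158.2 in⁴
  top flange: d = 8.35 in → contributes +430.1 in⁴
Total I = 1 018 in⁴.
Extreme fibre distance c = 8.9 in; S = I/c = 114.4 in³.

S_x ≈ 110 in³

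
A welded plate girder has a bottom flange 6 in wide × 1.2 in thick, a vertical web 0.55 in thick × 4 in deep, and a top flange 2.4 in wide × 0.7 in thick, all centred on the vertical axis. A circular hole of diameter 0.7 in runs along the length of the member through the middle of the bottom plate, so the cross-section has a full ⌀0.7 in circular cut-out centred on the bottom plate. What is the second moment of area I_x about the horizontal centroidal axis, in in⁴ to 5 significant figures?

Treat the section as a set of non-overlapping primitives; coordinates are from the bounding-box lower-left.
Bottom plate: 6 × 1.2, A = 7.2 in², y = 0.6 in, Ī = 0.864 in⁴.
Web plate: 0.55 × 4, A = 2.2 in², y = 3.2 in, Ī = 2.933333 in⁴.
Top plate: 2.4 × 0.7, A = 1.68 in², y = 5.55 in, Ī = 0.0686 in⁴.
Hole (subtracted): ⌀0.7, A = 0.3848451 in², y = 0.6 in, Ī = 0.01178588 in⁴.
Centroid: ȳ = ΣA·y / ΣA = 1.91237 in.
Transfer each piece to the horizontal centroidal axis using Ī + A·d² with d = y − 1.91237:
  bottom plate: d = -1.31237 in → contributes +13.26467 in⁴
  web plate: d = 1.28763 in → contributes +6.580914 in⁴
  top plate: d = 3.63763 in → contributes +22.29895 in⁴
  hole: d = -1.31237 in → contributes −0.6746103 in⁴
Total I = 41.46992 in⁴.

I_x ≈ 41.470 in⁴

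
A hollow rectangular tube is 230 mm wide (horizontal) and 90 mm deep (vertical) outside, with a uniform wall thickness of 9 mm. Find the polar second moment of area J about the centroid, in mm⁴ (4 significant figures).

Split into non-overlapping primitives; take the origin at the lower-left of the bounding box.
Outer rectangle: 230 × 90, A = 20 700 mm², y = 45 mm, Ī = 13 972 500 mm⁴.
Inner void (subtracted): 212 × 72, A = 15 264 mm², y = 45 mm, Ī = 6 594 048 mm⁴.
By symmetry the centroid is at mid-height, ȳ = 45 mm.
All pieces are centred on the centroidal x-axis, so I = ΣĪ (holes subtracted) = 7 378 452 mm⁴.
Repeating about the centroidal y-axis gives I_y = 34 083 732 mm⁴.
Polar second moment: J = I_x + I_y = 41 462 184 mm⁴.

J ≈ 4.146 × 10⁷ mm⁴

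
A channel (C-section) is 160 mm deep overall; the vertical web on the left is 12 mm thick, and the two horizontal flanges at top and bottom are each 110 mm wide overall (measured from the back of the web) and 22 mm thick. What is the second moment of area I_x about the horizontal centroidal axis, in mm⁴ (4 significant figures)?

I_x ≈ 2.480 × 10⁷ mm⁴

Split into non-overlapping primitives; take the origin at the lower-left of the bounding box.
Web: 12 × 160, A = 1 920 mm², y = 80 mm, Ī = 4 096 000 mm⁴.
Top flange (beyond web): 98 × 22, A = 2 156 mm², y = 149 mm, Ī = 86958.7 mm⁴.
Bottom flange (beyond web): 98 × 22, A = 2 156 mm², y = 11 mm, Ī = 86958.7 mm⁴.
By symmetry the centroid is at mid-height, ȳ = 80 mm.
Transfer each piece to the horizontal centroidal axis using Ī + A·d² with d = y − 80:
  web: d = 0 mm → contributes +4 096 000 mm⁴
  top flange (beyond web): d = 69 mm → contributes +10 351 675 mm⁴
  bottom flange (beyond web): d = -69 mm → contributes +10 351 675 mm⁴
Total I = 24 799 349 mm⁴.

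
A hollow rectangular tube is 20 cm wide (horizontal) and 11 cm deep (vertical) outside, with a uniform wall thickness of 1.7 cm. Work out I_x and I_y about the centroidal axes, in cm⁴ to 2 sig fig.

I_x ≈ 1600 cm⁴, I_y ≈ 4400 cm⁴

Treat the section as a set of non-overlapping primitives; coordinates are from the bounding-box lower-left.
Outer rectangle: 20 × 11, A = 220 cm², y = 5.5 cm, Ī = 2 218 cm⁴.
Inner void (subtracted): 16.6 × 7.6, A = 126.2 cm², y = 5.5 cm, Ī = 607.3 cm⁴.
By symmetry the centroid is at mid-height, ȳ = 5.5 cm.
All pieces are centred on the centroidal x-axis, so I = ΣĪ (holes subtracted) = 1 611 cm⁴.
Repeating about the centroidal y-axis gives I_y = 4 436 cm⁴.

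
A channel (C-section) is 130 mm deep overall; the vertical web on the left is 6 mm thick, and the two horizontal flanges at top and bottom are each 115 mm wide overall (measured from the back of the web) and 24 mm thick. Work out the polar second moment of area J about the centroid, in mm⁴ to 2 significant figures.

J ≈ 2.3 × 10⁷ mm⁴

Decompose the section into non-overlapping parts with the origin at the bottom-left of its bounding rectangle.
Web: 6 × 130, A = 780 mm², y = 65 mm, Ī = 1 098 500 mm⁴.
Top flange (beyond web): 109 × 24, A = 2 616 mm², y = 118 mm, Ī = 125 568 mm⁴.
Bottom flange (beyond web): 109 × 24, A = 2 616 mm², y = 12 mm, Ī = 125 568 mm⁴.
By symmetry the centroid is at mid-height, ȳ = 65 mm.
Transfer each piece to the centroidal x-axis using Ī + A·d² with d = y − 65:
  web: d = 0 mm → contributes +1 098 500 mm⁴
  top flange (beyond web): d = 53 mm → contributes +7 473 912 mm⁴
  bottom flange (beyond web): d = -53 mm → contributes +7 473 912 mm⁴
Total I = 16 046 324 mm⁴.
For the y-axis: x̄ = 53.04 mm.
Repeating about the centroidal y-axis gives I_y = 7 426 746 mm⁴.
Polar second moment: J = I_x + I_y = 23 473 070 mm⁴.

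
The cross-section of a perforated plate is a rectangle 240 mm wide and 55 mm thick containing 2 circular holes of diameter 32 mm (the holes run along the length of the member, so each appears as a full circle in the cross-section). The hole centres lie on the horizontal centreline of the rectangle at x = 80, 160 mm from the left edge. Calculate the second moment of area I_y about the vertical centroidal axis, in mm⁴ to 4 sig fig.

I_y ≈ 6.068 × 10⁷ mm⁴

Decompose the section into non-overlapping parts with the origin at the bottom-left of its bounding rectangle.
Plate: 240 × 55, A = 13 200 mm², x = 120 mm, Ī = 63 360 000 mm⁴.
Hole 1 (subtracted): ⌀32, A = 804.248 mm², x = 80 mm, Ī = 51471.9 mm⁴.
Hole 2 (subtracted): ⌀32, A = 804.248 mm², x = 160 mm, Ī = 51471.9 mm⁴.
By symmetry the centroid is at mid-width, x̄ = 120 mm.
Transfer each piece to the vertical centroidal axis using Ī + A·d² with d = x − 120:
  plate: d = 0 mm → contributes +63 360 000 mm⁴
  hole 1: d = -40 mm → contributes −1 338 268 mm⁴
  hole 2: d = 40 mm → contributes −1 338 268 mm⁴
Total I = 60 683 464 mm⁴.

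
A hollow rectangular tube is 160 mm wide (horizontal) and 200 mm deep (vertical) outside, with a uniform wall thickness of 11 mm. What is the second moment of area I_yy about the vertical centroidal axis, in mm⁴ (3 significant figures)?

Split into non-overlapping primitives; take the origin at the lower-left of the bounding box.
Outer rectangle: 160 × 200, A = 32 000 mm², x = 80 mm, Ī = 68 266 667 mm⁴.
Inner void (subtracted): 138 × 178, A = 24 564 mm², x = 80 mm, Ī = 38 983 068 mm⁴.
By symmetry the centroid is at mid-width, x̄ = 80 mm.
All pieces are centred on the vertical centroidal axis, so I = ΣĪ (holes subtracted) = 29 283 599 mm⁴.

I_yy ≈ 2.93 × 10⁷ mm⁴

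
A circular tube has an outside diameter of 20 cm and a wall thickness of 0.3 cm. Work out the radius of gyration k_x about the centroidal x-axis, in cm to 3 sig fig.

k_x ≈ 6.97 cm

Treat the section as a set of non-overlapping primitives; coordinates are from the bounding-box lower-left.
Outer circle: ⌀20, A = 314.16 cm², y = 10 cm, Ī = 7 854 cm⁴.
Bore (subtracted): ⌀19.4, A = 295.59 cm², y = 10 cm, Ī = 6953.1 cm⁴.
By symmetry the centroid is at mid-height, ȳ = 10 cm.
All pieces are centred on the centroidal x-axis, so I = ΣĪ (holes subtracted) = 900.91 cm⁴.
Radius of gyration: k = √(I/A) = √(900.91 / 18.567) = 6.9658 cm.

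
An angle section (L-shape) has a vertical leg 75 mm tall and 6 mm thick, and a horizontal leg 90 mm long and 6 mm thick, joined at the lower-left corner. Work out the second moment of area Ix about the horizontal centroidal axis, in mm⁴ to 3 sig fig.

Break the section into simple shapes (no overlaps), measuring from the bottom-left corner of the bounding box.
Vertical leg: 6 × 75, A = 450 mm², y = 37.5 mm, Ī = 210 938 mm⁴.
Horizontal leg (remainder): 84 × 6, A = 504 mm², y = 3 mm, Ī = 1 512 mm⁴.
Centroid: ȳ = ΣA·y / ΣA = 19.274 mm.
Transfer each piece to the horizontal centroidal axis using Ī + A·d² with d = y − 19.274:
  vertical leg: d = 18.226 mm → contributes +360 428 mm⁴
  horizontal leg (remainder): d = -16.274 mm → contributes +134 986 mm⁴
Total I = 495 415 mm⁴.

Ix ≈ 4.95 × 10⁵ mm⁴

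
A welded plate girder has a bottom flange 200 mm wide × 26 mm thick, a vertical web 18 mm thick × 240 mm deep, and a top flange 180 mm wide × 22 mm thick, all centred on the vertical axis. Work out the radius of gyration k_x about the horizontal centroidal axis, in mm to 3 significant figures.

k_x ≈ 115 mm

Split into non-overlapping primitives; take the origin at the lower-left of the bounding box.
Bottom plate: 200 × 26, A = 5 200 mm², y = 13 mm, Ī = 292 933 mm⁴.
Web plate: 18 × 240, A = 4 320 mm², y = 146 mm, Ī = 20 736 000 mm⁴.
Top plate: 180 × 22, A = 3 960 mm², y = 277 mm, Ī = 159 720 mm⁴.
Centroid: ȳ = ΣA·y / ΣA = 133.18 mm.
Transfer each piece to the horizontal centroidal axis using Ī + A·d² with d = y − 133.18:
  bottom plate: d = -120.18 mm → contributes +75 395 294 mm⁴
  web plate: d = 12.822 mm → contributes +21 446 219 mm⁴
  top plate: d = 143.82 mm → contributes +82 071 353 mm⁴
Total I = 178 912 866 mm⁴.
Radius of gyration: k = √(I/A) = √(178 912 866 / 13 480) = 115.21 mm.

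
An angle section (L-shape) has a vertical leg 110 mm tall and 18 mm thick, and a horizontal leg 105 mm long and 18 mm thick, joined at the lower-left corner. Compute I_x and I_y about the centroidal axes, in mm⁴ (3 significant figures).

Break the section into simple shapes (no overlaps), measuring from the bottom-left corner of the bounding box.
Vertical leg: 18 × 110, A = 1 980 mm², y = 55 mm, Ī = 1 996 500 mm⁴.
Horizontal leg (remainder): 87 × 18, A = 1 566 mm², y = 9 mm, Ī = 42 282 mm⁴.
Centroid: ȳ = ΣA·y / ΣA = 34.685 mm.
Transfer each piece to the centroidal x-axis using Ī + A·d² with d = y − 34.685:
  vertical leg: d = 20.315 mm → contributes +2 813 622 mm⁴
  horizontal leg (remainder): d = -25.685 mm → contributes +1 075 425 mm⁴
Total I = 3 889 047 mm⁴.
For the y-axis: x̄ = 32.185 mm.
Repeating about the centroidal y-axis gives I_y = 3 451 324 mm⁴.

I_x ≈ 3.89 × 10⁶ mm⁴, I_y ≈ 3.45 × 10⁶ mm⁴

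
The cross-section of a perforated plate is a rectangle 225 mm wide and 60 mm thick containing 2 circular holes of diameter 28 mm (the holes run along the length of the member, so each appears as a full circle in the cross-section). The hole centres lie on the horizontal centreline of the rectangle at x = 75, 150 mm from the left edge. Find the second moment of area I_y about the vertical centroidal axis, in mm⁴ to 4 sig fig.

Treat the section as a set of non-overlapping primitives; coordinates are from the bounding-box lower-left.
Plate: 225 × 60, A = 13 500 mm², x = 112.5 mm, Ī = 56 953 125 mm⁴.
Hole 1 (subtracted): ⌀28, A = 615.752 mm², x = 75 mm, Ī = 30171.9 mm⁴.
Hole 2 (subtracted): ⌀28, A = 615.752 mm², x = 150 mm, Ī = 30171.9 mm⁴.
By symmetry the centroid is at mid-width, x̄ = 112.5 mm.
Transfer each piece to the vertical centroidal axis using Ī + A·d² with d = x − 112.5:
  plate: d = 0 mm → contributes +56 953 125 mm⁴
  hole 1: d = -37.5 mm → contributes −896 073 mm⁴
  hole 2: d = 37.5 mm → contributes −896 073 mm⁴
Total I = 55 160 978 mm⁴.

I_y ≈ 5.516 × 10⁷ mm⁴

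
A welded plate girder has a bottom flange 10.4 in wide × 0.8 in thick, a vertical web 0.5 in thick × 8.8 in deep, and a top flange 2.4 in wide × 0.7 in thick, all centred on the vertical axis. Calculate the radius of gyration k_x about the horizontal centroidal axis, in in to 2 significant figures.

k_x ≈ 3.6 in

Decompose the section into non-overlapping parts with the origin at the bottom-left of its bounding rectangle.
Bottom plate: 10.4 × 0.8, A = 8.32 in², y = 0.4 in, Ī = 0.4437 in⁴.
Web plate: 0.5 × 8.8, A = 4.4 in², y = 5.2 in, Ī = 28.39 in⁴.
Top plate: 2.4 × 0.7, A = 1.68 in², y = 9.95 in, Ī = 0.0686 in⁴.
Centroid: ȳ = ΣA·y / ΣA = 2.981 in.
Transfer each piece to the horizontal centroidal axis using Ī + A·d² with d = y − 2.981:
  bottom plate: d = -2.581 in → contributes +55.86 in⁴
  web plate: d = 2.219 in → contributes +50.06 in⁴
  top plate: d = 6.969 in → contributes +81.66 in⁴
Total I = 187.6 in⁴.
Radius of gyration: k = √(I/A) = √(187.6 / 14.4) = 3.609 in.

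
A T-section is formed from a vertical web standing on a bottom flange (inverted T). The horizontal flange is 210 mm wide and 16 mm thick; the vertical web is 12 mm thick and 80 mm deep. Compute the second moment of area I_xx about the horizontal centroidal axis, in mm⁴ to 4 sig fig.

I_xx ≈ 2.304 × 10⁶ mm⁴

Treat the section as a set of non-overlapping primitives; coordinates are from the bounding-box lower-left.
Flange: 210 × 16, A = 3 360 mm², y = 8 mm, Ī = 71 680 mm⁴.
Web: 12 × 80, A = 960 mm², y = 56 mm, Ī = 512 000 mm⁴.
Centroid: ȳ = ΣA·y / ΣA = 18.6667 mm.
Transfer each piece to the horizontal centroidal axis using Ī + A·d² with d = y − 18.6667:
  flange: d = -10.6667 mm → contributes +453 973 mm⁴
  web: d = 37.3333 mm → contributes +1 850 027 mm⁴
Total I = 2 304 000 mm⁴.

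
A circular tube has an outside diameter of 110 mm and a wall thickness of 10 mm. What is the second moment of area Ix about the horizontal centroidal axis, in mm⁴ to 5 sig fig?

Ix ≈ 3.9663 × 10⁶ mm⁴

Treat the section as a set of non-overlapping primitives; coordinates are from the bounding-box lower-left.
Outer circle: ⌀110, A = 9503.318 mm², y = 55 mm, Ī = 7 186 884 mm⁴.
Bore (subtracted): ⌀90, A = 6361.725 mm², y = 55 mm, Ī = 3 220 623 mm⁴.
By symmetry the centroid is at mid-height, ȳ = 55 mm.
All pieces are centred on the horizontal centroidal axis, so I = ΣĪ (holes subtracted) = 3 966 261 mm⁴.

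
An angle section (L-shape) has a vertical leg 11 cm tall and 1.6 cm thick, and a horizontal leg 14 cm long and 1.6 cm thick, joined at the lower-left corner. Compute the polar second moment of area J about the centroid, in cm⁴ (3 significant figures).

Split into non-overlapping primitives; take the origin at the lower-left of the bounding box.
Vertical leg: 1.6 × 11, A = 17.6 cm², y = 5.5 cm, Ī = 177.47 cm⁴.
Horizontal leg (remainder): 12.4 × 1.6, A = 19.84 cm², y = 0.8 cm, Ī = 4.2325 cm⁴.
Centroid: ȳ = ΣA·y / ΣA = 3.0094 cm.
Transfer each piece to the centroidal x-axis using Ī + A·d² with d = y − 3.0094:
  vertical leg: d = 2.4906 cm → contributes +286.64 cm⁴
  horizontal leg (remainder): d = -2.2094 cm → contributes +101.08 cm⁴
Total I = 387.72 cm⁴.
For the y-axis: x̄ = 4.5094 cm.
Repeating about the centroidal y-axis gives I_y = 714.97 cm⁴.
Polar second moment: J = I_x + I_y = 1102.7 cm⁴.

J ≈ 1100 cm⁴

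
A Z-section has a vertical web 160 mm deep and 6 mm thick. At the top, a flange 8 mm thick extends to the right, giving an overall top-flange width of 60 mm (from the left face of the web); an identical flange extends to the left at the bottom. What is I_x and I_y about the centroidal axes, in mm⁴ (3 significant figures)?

Split into non-overlapping primitives; take the origin at the lower-left of the bounding box.
Web: 6 × 160, A = 960 mm², y = 80 mm, Ī = 2 048 000 mm⁴.
Top flange (beyond web): 54 × 8, A = 432 mm², y = 156 mm, Ī = 2 304 mm⁴.
Bottom flange (beyond web): 54 × 8, A = 432 mm², y = 4 mm, Ī = 2 304 mm⁴.
Centroid: ȳ = ΣA·y / ΣA = 80 mm.
Transfer each piece to the centroidal x-axis using Ī + A·d² with d = y − 80:
  web: d = 0 mm → contributes +2 048 000 mm⁴
  top flange (beyond web): d = 76 mm → contributes +2 497 536 mm⁴
  bottom flange (beyond web): d = -76 mm → contributes +2 497 536 mm⁴
Total I = 7 043 072 mm⁴.
For the y-axis: x̄ = 57 mm.
Repeating about the centroidal y-axis gives I_y = 990 432 mm⁴.

I_x ≈ 7.04 × 10⁶ mm⁴, I_y ≈ 9.90 × 10⁵ mm⁴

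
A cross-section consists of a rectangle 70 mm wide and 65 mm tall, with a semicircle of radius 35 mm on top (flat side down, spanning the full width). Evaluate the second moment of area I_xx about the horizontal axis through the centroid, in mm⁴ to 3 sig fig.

Decompose the section into non-overlapping parts with the origin at the bottom-left of its bounding rectangle.
Rectangular body: 70 × 65, A = 4 550 mm², y = 32.5 mm, Ī = 1 601 979 mm⁴.
Semicircular cap: semicircle r = 35, A = 1924.2 mm², y = 79.854 mm, Ī = 164 704 mm⁴.
Centroid: ȳ = ΣA·y / ΣA = 46.574 mm.
Transfer each piece to the horizontal axis through the centroid using Ī + A·d² with d = y − 46.574:
  rectangular body: d = -14.074 mm → contributes +2 503 279 mm⁴
  semicircular cap: d = 33.28 mm → contributes +2 295 908 mm⁴
Total I = 4 799 187 mm⁴.

I_xx ≈ 4.80 × 10⁶ mm⁴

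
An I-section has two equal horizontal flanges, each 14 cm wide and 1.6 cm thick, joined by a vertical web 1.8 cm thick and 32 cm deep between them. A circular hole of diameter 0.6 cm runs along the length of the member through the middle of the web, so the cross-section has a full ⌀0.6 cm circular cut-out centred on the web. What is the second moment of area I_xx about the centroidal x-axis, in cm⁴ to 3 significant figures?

I_xx ≈ 1.76 × 10⁴ cm⁴

Split into non-overlapping primitives; take the origin at the lower-left of the bounding box.
Bottom flange: 14 × 1.6, A = 22.4 cm², y = 0.8 cm, Ī = 4.7787 cm⁴.
Web: 1.8 × 32, A = 57.6 cm², y = 17.6 cm, Ī = 4915.2 cm⁴.
Top flange: 14 × 1.6, A = 22.4 cm², y = 34.4 cm, Ī = 4.7787 cm⁴.
Hole (subtracted): ⌀0.6, A = 0.28274 cm², y = 17.6 cm, Ī = 0.0063617 cm⁴.
By symmetry the centroid is at mid-height, ȳ = 17.6 cm.
Transfer each piece to the centroidal x-axis using Ī + A·d² with d = y − 17.6:
  bottom flange: d = -16.8 cm → contributes +6 327 cm⁴
  web: d = 0 cm → contributes +4915.2 cm⁴
  top flange: d = 16.8 cm → contributes +6 327 cm⁴
  hole: d = 0 cm → contributes −0.0063617 cm⁴
Total I = 17 569 cm⁴.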